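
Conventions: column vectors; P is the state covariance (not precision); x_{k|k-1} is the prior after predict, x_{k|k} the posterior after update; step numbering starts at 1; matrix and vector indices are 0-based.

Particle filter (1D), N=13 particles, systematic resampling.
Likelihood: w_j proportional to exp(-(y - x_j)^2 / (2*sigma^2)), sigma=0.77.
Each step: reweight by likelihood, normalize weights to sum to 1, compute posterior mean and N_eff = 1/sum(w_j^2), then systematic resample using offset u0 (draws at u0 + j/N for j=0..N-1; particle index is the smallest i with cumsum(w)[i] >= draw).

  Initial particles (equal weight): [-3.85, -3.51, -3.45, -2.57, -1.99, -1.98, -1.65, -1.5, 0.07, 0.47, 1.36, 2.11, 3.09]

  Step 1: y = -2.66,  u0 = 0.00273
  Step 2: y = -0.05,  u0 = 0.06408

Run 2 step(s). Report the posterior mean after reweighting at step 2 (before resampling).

post_mean = -1.8108

step 1: w=[0.0667, 0.1198, 0.1301, 0.2188, 0.1509, 0.1492, 0.0932, 0.0708, 0.0004, 0.0001, 0.0000, 0.0000, 0.0000]  mean=-2.5443  Neff=7.0260  idx=[0, 1, 1, 2, 2, 3, 3, 4, 4, 5, 5, 6, 6]
step 2: w=[0.0000, 0.0001, 0.0001, 0.0001, 0.0001, 0.0115, 0.0115, 0.1019, 0.1019, 0.1053, 0.1053, 0.2811, 0.2811]  mean=-1.8108  Neff=4.9693  idx=[7, 8, 8, 9, 10, 11, 11, 11, 11, 12, 12, 12, 12]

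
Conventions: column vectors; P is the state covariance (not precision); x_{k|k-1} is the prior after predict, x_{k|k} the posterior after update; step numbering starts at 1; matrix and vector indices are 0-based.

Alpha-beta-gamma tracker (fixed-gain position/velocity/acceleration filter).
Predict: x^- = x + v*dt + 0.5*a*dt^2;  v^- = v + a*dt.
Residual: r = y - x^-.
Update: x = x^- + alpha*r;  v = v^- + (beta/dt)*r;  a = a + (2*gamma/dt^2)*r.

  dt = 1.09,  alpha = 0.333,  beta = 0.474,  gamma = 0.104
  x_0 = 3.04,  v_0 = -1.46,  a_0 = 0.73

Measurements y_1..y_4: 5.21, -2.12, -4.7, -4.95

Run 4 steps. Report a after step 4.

a_post = -1.0307

step 1: x_pred=1.8823  r=3.3277  x^+=2.9904  v^+=0.7828  a^+=1.3126
step 2: x_pred=4.6234  r=-6.7434  x^+=2.3778  v^+=-0.7189  a^+=0.1320
step 3: x_pred=1.6727  r=-6.3727  x^+=-0.4494  v^+=-3.3462  a^+=-0.9836
step 4: x_pred=-4.6812  r=-0.2688  x^+=-4.7707  v^+=-4.5353  a^+=-1.0307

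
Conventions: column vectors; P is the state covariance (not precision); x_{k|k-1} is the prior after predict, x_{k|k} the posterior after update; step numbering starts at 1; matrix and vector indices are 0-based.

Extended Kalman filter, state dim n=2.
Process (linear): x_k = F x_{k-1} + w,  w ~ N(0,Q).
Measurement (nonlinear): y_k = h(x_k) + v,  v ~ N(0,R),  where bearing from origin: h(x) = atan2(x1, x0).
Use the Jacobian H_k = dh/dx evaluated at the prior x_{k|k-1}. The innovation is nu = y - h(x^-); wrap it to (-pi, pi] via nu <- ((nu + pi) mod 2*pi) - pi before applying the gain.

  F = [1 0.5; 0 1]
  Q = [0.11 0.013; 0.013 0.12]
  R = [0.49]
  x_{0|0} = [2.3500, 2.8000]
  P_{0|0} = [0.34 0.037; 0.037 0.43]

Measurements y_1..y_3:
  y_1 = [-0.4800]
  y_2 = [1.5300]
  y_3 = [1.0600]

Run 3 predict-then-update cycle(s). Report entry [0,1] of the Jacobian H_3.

step 1: x^-=[3.7500, 2.8000]  P^-=[0.5945 0.2650; 0.2650 0.5500]  H_jac=[-0.1278 0.1712]  S=[0.5042]  K=[-0.0607; 0.1196]  nu=[-1.1214]  x^+=[3.8181, 2.6659]  P^+=[0.5926 0.2687; 0.2687 0.5428]
step 2: x^-=[5.1511, 2.6659]  P^-=[1.1070 0.5531; 0.5531 0.6628]  H_jac=[-0.0792 0.1531]  S=[0.4991]  K=[-0.0061; 0.1155]  nu=[1.0524]  x^+=[5.1447, 2.7875]  P^+=[1.1070 0.5534; 0.5534 0.6561]
step 3: x^-=[6.5384, 2.7875]  P^-=[1.9344 0.8945; 0.8945 0.7761]  H_jac=[-0.0552 0.1294]  S=[0.4961]  K=[0.0182; 0.1030]  nu=[0.6570]  x^+=[6.5504, 2.8552]  P^+=[1.9343 0.8935; 0.8935 0.7709]

H_jac[0,1] = 0.1294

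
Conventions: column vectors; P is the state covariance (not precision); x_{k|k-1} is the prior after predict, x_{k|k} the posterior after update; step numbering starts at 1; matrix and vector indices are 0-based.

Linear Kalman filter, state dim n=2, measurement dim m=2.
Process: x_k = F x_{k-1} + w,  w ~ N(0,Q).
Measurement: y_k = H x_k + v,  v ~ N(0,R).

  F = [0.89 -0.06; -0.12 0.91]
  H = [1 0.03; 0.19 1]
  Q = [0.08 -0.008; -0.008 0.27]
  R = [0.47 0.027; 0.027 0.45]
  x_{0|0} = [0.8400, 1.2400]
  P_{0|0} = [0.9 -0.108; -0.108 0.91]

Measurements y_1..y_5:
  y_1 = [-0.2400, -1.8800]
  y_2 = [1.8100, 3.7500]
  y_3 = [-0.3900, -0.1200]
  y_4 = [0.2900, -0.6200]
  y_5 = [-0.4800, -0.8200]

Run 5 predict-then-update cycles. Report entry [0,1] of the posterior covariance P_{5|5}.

P_post[0,1] = -0.0341

step 1: x^-=[0.6732, 1.0276]  P^-=[0.8077 -0.2421; -0.2421 1.0601]  S=[1.2641 -0.0312; -0.0312 1.4473]  K=[0.6320 -0.0476; -0.1491 0.6975]  nu=[-0.9440, -3.0355]  x^+=[0.2210, -0.9489]  P^+=[0.2976 -0.0609; -0.0609 0.3214]
step 2: x^-=[0.2537, -0.8900]  P^-=[0.3234 -0.1071; -0.1071 0.5538]  S=[0.7875 -0.0026; -0.0026 0.9747]  K=[0.4064 -0.0457; -0.1131 0.5469]  nu=[1.5830, 4.5918]  x^+=[0.6871, 1.4424]  P^+=[0.1912 -0.0459; -0.0459 0.2518]
step 3: x^-=[0.5250, 1.2301]  P^-=[0.2372 -0.0797; -0.0797 0.4913]  S=[0.7029 0.0067; 0.0067 0.9196]  K=[0.3345 -0.0401; -0.0973 0.5185]  nu=[-0.9519, -1.4499]  x^+=[0.2647, 0.5710]  P^+=[0.1573 -0.0389; -0.0389 0.2381]
step 4: x^-=[0.2013, 0.4879]  P^-=[0.2096 -0.0696; -0.0696 0.4779]  S=[0.6759 0.0112; 0.0112 0.9090]  K=[0.3076 -0.0365; -0.0902 0.5123]  nu=[0.0741, -1.1461]  x^+=[0.2659, -0.1060]  P^+=[0.1447 -0.0356; -0.0356 0.2349]
step 5: x^-=[0.2430, -0.1284]  P^-=[0.1992 -0.0654; -0.0654 0.4744]  S=[0.6658 0.0133; 0.0133 0.9067]  K=[0.2970 -0.0347; -0.0871 0.5107]  nu=[-0.7192, -0.7378]  x^+=[0.0550, -0.4426]  P^+=[0.1397 -0.0341; -0.0341 0.2340]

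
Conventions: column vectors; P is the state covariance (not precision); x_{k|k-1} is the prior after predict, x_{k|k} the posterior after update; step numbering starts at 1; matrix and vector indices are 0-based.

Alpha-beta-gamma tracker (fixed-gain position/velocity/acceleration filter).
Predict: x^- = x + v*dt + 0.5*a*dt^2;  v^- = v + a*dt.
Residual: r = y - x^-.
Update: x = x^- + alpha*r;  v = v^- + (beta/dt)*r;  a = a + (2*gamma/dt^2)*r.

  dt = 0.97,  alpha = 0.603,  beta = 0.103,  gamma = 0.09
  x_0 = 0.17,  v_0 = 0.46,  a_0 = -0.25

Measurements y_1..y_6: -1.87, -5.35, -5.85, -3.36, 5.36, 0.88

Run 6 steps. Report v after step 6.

step 1: x_pred=0.4986  r=-2.3686  x^+=-0.9297  v^+=-0.0340  a^+=-0.7031
step 2: x_pred=-1.2934  r=-4.0566  x^+=-3.7395  v^+=-1.1468  a^+=-1.4792
step 3: x_pred=-5.5478  r=-0.3022  x^+=-5.7300  v^+=-2.6137  a^+=-1.5370
step 4: x_pred=-8.9884  r=5.6284  x^+=-5.5945  v^+=-3.5069  a^+=-0.4602
step 5: x_pred=-9.2127  r=14.5727  x^+=-0.4253  v^+=-2.4059  a^+=2.3276
step 6: x_pred=-1.6641  r=2.5441  x^+=-0.1300  v^+=0.1220  a^+=2.8143

v_post = 0.1220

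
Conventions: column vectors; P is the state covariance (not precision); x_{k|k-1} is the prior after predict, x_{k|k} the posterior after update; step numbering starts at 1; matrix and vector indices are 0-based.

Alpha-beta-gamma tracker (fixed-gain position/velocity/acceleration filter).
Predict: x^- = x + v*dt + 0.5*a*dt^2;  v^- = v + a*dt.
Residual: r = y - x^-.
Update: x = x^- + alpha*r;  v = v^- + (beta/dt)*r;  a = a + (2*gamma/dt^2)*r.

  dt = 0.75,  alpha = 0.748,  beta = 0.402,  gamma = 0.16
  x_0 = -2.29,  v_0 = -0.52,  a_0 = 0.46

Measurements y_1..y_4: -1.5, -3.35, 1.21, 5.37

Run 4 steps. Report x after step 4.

step 1: x_pred=-2.5506  r=1.0506  x^+=-1.7648  v^+=0.3881  a^+=1.0577
step 2: x_pred=-1.1762  r=-2.1738  x^+=-2.8022  v^+=0.0162  a^+=-0.1790
step 3: x_pred=-2.8404  r=4.0504  x^+=0.1893  v^+=2.0530  a^+=2.1252
step 4: x_pred=2.3268  r=3.0432  x^+=4.6031  v^+=5.2781  a^+=3.8565

x_post = 4.6031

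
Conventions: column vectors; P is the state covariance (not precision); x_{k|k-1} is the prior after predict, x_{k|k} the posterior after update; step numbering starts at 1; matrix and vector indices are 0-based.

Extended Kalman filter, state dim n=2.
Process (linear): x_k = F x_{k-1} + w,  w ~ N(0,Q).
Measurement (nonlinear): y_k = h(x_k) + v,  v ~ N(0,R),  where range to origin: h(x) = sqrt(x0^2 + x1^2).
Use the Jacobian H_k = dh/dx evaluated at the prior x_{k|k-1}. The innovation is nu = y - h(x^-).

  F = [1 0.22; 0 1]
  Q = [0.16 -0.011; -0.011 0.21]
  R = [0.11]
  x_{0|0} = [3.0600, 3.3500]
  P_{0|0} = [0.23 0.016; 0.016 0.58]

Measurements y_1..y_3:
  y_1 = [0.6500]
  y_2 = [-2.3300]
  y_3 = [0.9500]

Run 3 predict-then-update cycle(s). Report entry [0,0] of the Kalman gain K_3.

K[0,0] = -0.2897

step 1: x^-=[3.7970, 3.3500]  P^-=[0.4251 0.1326; 0.1326 0.7900]  H_jac=[0.7499 0.6616]  S=[0.8264]  K=[0.4919; 0.7528]  nu=[-4.4136]  x^+=[1.6260, 0.0276]  P^+=[0.2252 -0.1734; -0.1734 0.3217]
step 2: x^-=[1.6320, 0.0276]  P^-=[0.3244 -0.1136; -0.1136 0.5317]  H_jac=[0.9999 0.0169]  S=[0.4306]  K=[0.7488; -0.2430]  nu=[-3.9622]  x^+=[-1.3348, 0.9903]  P^+=[0.0830 -0.0353; -0.0353 0.5063]
step 3: x^-=[-1.1170, 0.9903]  P^-=[0.2520 0.0651; 0.0651 0.7163]  H_jac=[-0.7483 0.6634]  S=[0.5017]  K=[-0.2897; 0.8501]  nu=[-0.5427]  x^+=[-0.9597, 0.5289]  P^+=[0.2098 0.1887; 0.1887 0.3537]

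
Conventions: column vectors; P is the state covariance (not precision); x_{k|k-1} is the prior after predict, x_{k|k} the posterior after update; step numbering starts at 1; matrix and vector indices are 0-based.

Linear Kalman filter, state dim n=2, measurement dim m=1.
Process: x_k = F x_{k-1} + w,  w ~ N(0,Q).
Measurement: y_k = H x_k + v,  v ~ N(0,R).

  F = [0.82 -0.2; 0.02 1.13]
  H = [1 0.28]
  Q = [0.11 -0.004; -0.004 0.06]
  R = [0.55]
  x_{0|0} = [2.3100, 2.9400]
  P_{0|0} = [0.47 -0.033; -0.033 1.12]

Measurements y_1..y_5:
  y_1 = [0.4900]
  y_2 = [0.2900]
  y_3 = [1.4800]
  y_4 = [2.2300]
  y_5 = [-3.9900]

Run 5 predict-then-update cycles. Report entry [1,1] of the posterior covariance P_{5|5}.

step 1: x^-=[1.3062, 3.3684]  P^-=[0.4817 -0.2799; -0.2799 1.4888]  S=[0.9917]  K=[0.4067; 0.1382]  nu=[-1.7594]  x^+=[0.5907, 3.1253]  P^+=[0.3176 -0.3356; -0.3356 1.4699]
step 2: x^-=[-0.1407, 3.5434]  P^-=[0.4924 -0.6406; -0.6406 1.9219]  S=[0.8344]  K=[0.3752; -0.1228]  nu=[-0.5615]  x^+=[-0.3514, 3.6124]  P^+=[0.3750 -0.6021; -0.6021 1.9093]
step 3: x^-=[-1.0106, 4.0750]  P^-=[0.6360 -0.9849; -0.9849 2.4709]  S=[0.8282]  K=[0.4350; -0.3538]  nu=[1.3496]  x^+=[-0.4236, 3.5974]  P^+=[0.4793 -0.8574; -0.8574 2.3672]
step 4: x^-=[-1.0668, 4.0566]  P^-=[0.8082 -1.3222; -1.3222 3.0441]  S=[0.8564]  K=[0.5114; -0.5486]  nu=[2.1609]  x^+=[0.0383, 2.8712]  P^+=[0.5842 -1.0819; -1.0819 2.7864]
step 5: x^-=[-0.5428, 3.2452]  P^-=[0.9691 -1.6223; -1.6223 3.5693]  S=[0.8905]  K=[0.5782; -0.6995]  nu=[-4.3559]  x^+=[-3.0615, 6.2922]  P^+=[0.6714 -1.2621; -1.2621 3.1335]

P_post[1,1] = 3.1335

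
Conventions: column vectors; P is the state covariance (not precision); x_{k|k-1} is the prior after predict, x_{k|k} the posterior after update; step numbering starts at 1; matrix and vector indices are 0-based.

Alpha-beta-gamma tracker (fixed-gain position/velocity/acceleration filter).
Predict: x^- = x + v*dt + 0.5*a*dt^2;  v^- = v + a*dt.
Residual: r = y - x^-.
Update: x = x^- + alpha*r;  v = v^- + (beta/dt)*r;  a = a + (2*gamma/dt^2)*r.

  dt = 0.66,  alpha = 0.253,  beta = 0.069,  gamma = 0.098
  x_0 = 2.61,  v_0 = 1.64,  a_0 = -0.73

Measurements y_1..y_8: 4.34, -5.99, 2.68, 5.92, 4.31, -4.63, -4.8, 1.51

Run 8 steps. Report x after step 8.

step 1: x_pred=3.5334  r=0.8066  x^+=3.7375  v^+=1.2425  a^+=-0.3671
step 2: x_pred=4.4776  r=-10.4676  x^+=1.8293  v^+=-0.0941  a^+=-5.0770
step 3: x_pred=0.6614  r=2.0186  x^+=1.1721  v^+=-3.2339  a^+=-4.1687
step 4: x_pred=-1.8702  r=7.7902  x^+=0.1007  v^+=-5.1708  a^+=-0.6635
step 5: x_pred=-3.4565  r=7.7665  x^+=-1.4916  v^+=-4.7968  a^+=2.8311
step 6: x_pred=-4.0409  r=-0.5891  x^+=-4.1899  v^+=-2.9899  a^+=2.5660
step 7: x_pred=-5.6044  r=0.8044  x^+=-5.4009  v^+=-1.2122  a^+=2.9279
step 8: x_pred=-5.5632  r=7.0732  x^+=-3.7737  v^+=1.4596  a^+=6.1105

x_post = -3.7737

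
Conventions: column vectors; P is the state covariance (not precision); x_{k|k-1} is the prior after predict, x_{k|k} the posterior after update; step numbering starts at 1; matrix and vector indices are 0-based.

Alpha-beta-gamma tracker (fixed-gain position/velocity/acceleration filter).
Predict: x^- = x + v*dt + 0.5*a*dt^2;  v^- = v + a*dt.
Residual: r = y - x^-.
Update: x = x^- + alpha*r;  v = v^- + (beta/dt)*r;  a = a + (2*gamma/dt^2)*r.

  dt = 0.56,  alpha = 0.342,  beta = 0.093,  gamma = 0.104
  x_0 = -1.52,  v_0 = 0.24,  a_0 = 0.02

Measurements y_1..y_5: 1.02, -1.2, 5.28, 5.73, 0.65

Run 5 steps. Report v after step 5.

v_post = 6.5478

step 1: x_pred=-1.3825  r=2.4025  x^+=-0.5608  v^+=0.6502  a^+=1.6135
step 2: x_pred=0.0563  r=-1.2563  x^+=-0.3734  v^+=1.3451  a^+=0.7802
step 3: x_pred=0.5022  r=4.7778  x^+=2.1362  v^+=2.5755  a^+=3.9492
step 4: x_pred=4.1977  r=1.5323  x^+=4.7218  v^+=5.0415  a^+=4.9655
step 5: x_pred=8.3236  r=-7.6736  x^+=5.6992  v^+=6.5478  a^+=-0.1241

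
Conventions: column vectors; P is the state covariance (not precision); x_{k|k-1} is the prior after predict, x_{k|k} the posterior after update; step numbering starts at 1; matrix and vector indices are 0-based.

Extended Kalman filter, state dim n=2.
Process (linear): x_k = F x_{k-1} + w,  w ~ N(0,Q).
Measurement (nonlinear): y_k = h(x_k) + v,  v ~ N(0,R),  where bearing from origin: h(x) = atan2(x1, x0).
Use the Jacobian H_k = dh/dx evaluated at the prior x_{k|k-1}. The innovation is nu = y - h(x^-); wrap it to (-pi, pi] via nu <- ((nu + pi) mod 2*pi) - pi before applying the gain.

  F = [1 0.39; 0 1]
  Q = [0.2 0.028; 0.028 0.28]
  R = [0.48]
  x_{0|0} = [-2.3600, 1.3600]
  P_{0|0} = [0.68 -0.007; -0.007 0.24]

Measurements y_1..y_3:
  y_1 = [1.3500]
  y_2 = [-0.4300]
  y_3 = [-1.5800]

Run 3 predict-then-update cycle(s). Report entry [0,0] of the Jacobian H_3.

H_jac[0,0] = -0.2457

step 1: x^-=[-1.8296, 1.3600]  P^-=[0.9110 0.1146; 0.1146 0.5200]  H_jac=[-0.2617 -0.3520]  S=[0.6280]  K=[-0.4439; -0.3393]  nu=[-1.1524]  x^+=[-1.3181, 1.7510]  P^+=[0.7873 0.0200; 0.0200 0.4477]
step 2: x^-=[-0.6352, 1.7510]  P^-=[1.0710 0.2226; 0.2226 0.7277]  H_jac=[-0.5047 -0.1831]  S=[0.8183]  K=[-0.7103; -0.3001]  nu=[-2.3488]  x^+=[1.0333, 2.4559]  P^+=[0.6581 0.0482; 0.0482 0.6540]
step 3: x^-=[1.9910, 2.4559]  P^-=[0.9952 0.3312; 0.3312 0.9340]  H_jac=[-0.2457 0.1992]  S=[0.5447]  K=[-0.3277; 0.1921]  nu=[-2.4695]  x^+=[2.8004, 1.9814]  P^+=[0.9366 0.3655; 0.3655 0.9139]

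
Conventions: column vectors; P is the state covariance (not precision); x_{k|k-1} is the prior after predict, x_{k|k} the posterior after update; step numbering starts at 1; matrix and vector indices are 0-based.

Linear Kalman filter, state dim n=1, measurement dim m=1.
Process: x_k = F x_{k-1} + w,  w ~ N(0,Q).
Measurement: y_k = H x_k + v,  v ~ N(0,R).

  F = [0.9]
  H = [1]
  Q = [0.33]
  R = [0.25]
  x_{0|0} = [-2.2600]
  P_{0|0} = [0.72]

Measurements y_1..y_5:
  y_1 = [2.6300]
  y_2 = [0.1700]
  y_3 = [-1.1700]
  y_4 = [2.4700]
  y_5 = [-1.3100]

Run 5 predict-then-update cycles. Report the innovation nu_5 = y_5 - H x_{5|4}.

step 1: x^-=[-2.0340]  P^-=[0.9132]  S=[1.1632]  K=[0.7851]  nu=[4.6640]  x^+=[1.6276]  P^+=[0.1963]
step 2: x^-=[1.4648]  P^-=[0.4890]  S=[0.7390]  K=[0.6617]  nu=[-1.2948]  x^+=[0.6080]  P^+=[0.1654]
step 3: x^-=[0.5472]  P^-=[0.4640]  S=[0.7140]  K=[0.6499]  nu=[-1.7172]  x^+=[-0.5687]  P^+=[0.1625]
step 4: x^-=[-0.5118]  P^-=[0.4616]  S=[0.7116]  K=[0.6487]  nu=[2.9818]  x^+=[1.4224]  P^+=[0.1622]
step 5: x^-=[1.2802]  P^-=[0.4614]  S=[0.7114]  K=[0.6486]  nu=[-2.5902]  x^+=[-0.3997]  P^+=[0.1621]

innov = [-2.5902]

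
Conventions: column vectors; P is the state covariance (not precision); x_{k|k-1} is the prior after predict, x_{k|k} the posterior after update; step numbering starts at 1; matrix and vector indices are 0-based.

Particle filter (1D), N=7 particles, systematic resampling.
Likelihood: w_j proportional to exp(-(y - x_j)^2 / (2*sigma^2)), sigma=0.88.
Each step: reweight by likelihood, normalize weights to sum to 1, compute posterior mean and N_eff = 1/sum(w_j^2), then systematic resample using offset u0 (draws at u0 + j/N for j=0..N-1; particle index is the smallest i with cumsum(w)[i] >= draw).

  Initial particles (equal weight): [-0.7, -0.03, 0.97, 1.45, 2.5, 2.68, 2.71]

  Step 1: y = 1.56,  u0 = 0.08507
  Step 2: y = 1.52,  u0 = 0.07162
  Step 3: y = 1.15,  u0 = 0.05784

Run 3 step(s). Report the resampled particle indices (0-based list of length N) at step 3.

step 1: w=[0.0107, 0.0565, 0.2309, 0.2868, 0.1634, 0.1286, 0.1231]  mean=1.7174  Neff=5.0690  idx=[2, 2, 3, 3, 4, 5, 6]
step 2: w=[0.1646, 0.1646, 0.1995, 0.1995, 0.1076, 0.0839, 0.0802]  mean=1.6093  Neff=6.2951  idx=[0, 1, 2, 2, 3, 4, 6]
step 3: w=[0.1846, 0.1846, 0.1778, 0.1778, 0.1778, 0.0581, 0.0392]  mean=1.3832  Neff=5.9542  idx=[0, 1, 1, 2, 3, 4, 5]

resampled_idx = [0, 1, 1, 2, 3, 4, 5]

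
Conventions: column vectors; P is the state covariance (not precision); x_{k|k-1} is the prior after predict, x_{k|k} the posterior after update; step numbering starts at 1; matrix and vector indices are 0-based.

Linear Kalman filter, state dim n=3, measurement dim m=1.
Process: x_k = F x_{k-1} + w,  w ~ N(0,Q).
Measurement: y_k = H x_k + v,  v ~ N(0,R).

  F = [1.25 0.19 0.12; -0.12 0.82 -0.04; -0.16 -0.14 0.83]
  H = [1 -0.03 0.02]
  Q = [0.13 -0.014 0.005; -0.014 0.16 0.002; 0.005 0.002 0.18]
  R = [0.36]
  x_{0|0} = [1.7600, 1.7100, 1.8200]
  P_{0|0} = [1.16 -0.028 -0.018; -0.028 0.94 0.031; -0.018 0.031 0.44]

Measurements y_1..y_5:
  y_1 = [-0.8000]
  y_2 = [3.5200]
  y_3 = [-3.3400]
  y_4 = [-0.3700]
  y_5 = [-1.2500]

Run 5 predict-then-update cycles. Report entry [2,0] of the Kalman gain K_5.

step 1: x^-=[2.7433, 1.1182, 0.9896]  P^-=[1.9655 -0.0677 -0.2164; -0.0677 0.8128 -0.0721; -0.2164 -0.0721 0.5276]  S=[2.3219]  K=[0.8455; -0.0403; -0.0877]  nu=[-3.5295]  x^+=[-0.2409, 1.2604, 1.2992]  P^+=[0.3056 0.0114 -0.0442; 0.0114 0.8090 -0.0803; -0.0442 -0.0803 0.5097]
step 2: x^-=[0.0942, 1.0105, 0.9404]  P^-=[0.6325 0.0707 -0.0855; 0.0707 0.7118 -0.1542; -0.0855 -0.1542 0.5857]  S=[0.9859]  K=[0.6377; 0.0469; -0.0702]  nu=[3.4373]  x^+=[2.2861, 1.1718, 0.6993]  P^+=[0.2316 0.0412 -0.0414; 0.0412 0.7096 -0.1510; -0.0414 -0.1510 0.5809]
step 3: x^-=[3.1642, 0.6586, 0.0506]  P^-=[0.5262 0.0893 -0.0742; 0.0893 0.6428 -0.1988; -0.0742 -0.1988 0.6479]  S=[0.8789]  K=[0.5939; 0.0751; -0.0629]  nu=[-6.4854]  x^+=[-0.6876, 0.1714, 0.4588]  P^+=[0.2161 0.0501 -0.0414; 0.0501 0.6379 -0.1946; -0.0414 -0.1946 0.6444]
step 4: x^-=[-0.7719, 0.2047, 0.4668]  P^-=[0.5025 0.0850 -0.0709; 0.0850 0.5956 -0.2239; -0.0709 -0.2239 0.7004]  S=[0.8557]  K=[0.5826; 0.0733; -0.0586]  nu=[0.3987]  x^+=[-0.5396, 0.2340, 0.4435]  P^+=[0.2120 0.0485 -0.0416; 0.0485 0.5910 -0.2202; -0.0416 -0.2202 0.6975]
step 5: x^-=[-0.5768, 0.2389, 0.4216]  P^-=[0.4932 0.0742 -0.0671; 0.0742 0.5660 -0.2377; -0.0671 -0.2377 0.7419]  S=[0.8472]  K=[0.5780; 0.0620; -0.0532]  nu=[-0.6744]  x^+=[-0.9666, 0.1971, 0.4575]  P^+=[0.2102 0.0439 -0.0410; 0.0439 0.5628 -0.2349; -0.0410 -0.2349 0.7395]

K[2,0] = -0.0532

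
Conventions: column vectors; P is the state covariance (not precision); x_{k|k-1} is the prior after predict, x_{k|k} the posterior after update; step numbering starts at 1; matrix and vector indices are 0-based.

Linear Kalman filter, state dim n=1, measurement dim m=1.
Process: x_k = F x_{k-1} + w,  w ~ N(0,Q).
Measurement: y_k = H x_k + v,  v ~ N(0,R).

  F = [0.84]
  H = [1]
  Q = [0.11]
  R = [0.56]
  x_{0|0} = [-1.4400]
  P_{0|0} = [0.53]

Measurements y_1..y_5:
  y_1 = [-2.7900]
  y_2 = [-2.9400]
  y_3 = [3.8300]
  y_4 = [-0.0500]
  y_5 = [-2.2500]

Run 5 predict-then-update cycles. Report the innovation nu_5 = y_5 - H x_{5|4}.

innov = [-2.2144]

step 1: x^-=[-1.2096]  P^-=[0.4840]  S=[1.0440]  K=[0.4636]  nu=[-1.5804]  x^+=[-1.9422]  P^+=[0.2596]
step 2: x^-=[-1.6315]  P^-=[0.2932]  S=[0.8532]  K=[0.3436]  nu=[-1.3085]  x^+=[-2.0811]  P^+=[0.1924]
step 3: x^-=[-1.7482]  P^-=[0.2458]  S=[0.8058]  K=[0.3050]  nu=[5.5782]  x^+=[-0.0467]  P^+=[0.1708]
step 4: x^-=[-0.0392]  P^-=[0.2305]  S=[0.7905]  K=[0.2916]  nu=[-0.0108]  x^+=[-0.0424]  P^+=[0.1633]
step 5: x^-=[-0.0356]  P^-=[0.2252]  S=[0.7852]  K=[0.2868]  nu=[-2.2144]  x^+=[-0.6707]  P^+=[0.1606]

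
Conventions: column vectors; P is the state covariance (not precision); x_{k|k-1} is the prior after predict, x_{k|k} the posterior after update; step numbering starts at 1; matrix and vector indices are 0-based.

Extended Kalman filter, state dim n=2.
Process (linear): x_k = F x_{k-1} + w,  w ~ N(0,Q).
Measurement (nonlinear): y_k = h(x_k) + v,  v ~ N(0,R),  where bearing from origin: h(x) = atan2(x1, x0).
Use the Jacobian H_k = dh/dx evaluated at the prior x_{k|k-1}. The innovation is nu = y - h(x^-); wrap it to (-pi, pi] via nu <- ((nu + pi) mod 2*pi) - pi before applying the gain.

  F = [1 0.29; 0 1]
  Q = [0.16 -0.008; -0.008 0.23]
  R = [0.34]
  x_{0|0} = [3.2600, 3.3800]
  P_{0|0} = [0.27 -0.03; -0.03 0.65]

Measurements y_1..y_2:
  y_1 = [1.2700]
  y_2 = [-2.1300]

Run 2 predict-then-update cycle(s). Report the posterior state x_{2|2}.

x_post = [5.3609, 2.7540]

step 1: x^-=[4.2402, 3.3800]  P^-=[0.4673 0.1505; 0.1505 0.8800]  H_jac=[-0.1150 0.1442]  S=[0.3595]  K=[-0.0890; 0.3049]  nu=[0.5970]  x^+=[4.1870, 3.5620]  P^+=[0.4644 0.1603; 0.1603 0.8466]
step 2: x^-=[5.2200, 3.5620]  P^-=[0.7886 0.3978; 0.3978 1.0766]  H_jac=[-0.0892 0.1307]  S=[0.3554]  K=[-0.0516; 0.2961]  nu=[-2.7288]  x^+=[5.3609, 2.7540]  P^+=[0.7876 0.4032; 0.4032 1.0454]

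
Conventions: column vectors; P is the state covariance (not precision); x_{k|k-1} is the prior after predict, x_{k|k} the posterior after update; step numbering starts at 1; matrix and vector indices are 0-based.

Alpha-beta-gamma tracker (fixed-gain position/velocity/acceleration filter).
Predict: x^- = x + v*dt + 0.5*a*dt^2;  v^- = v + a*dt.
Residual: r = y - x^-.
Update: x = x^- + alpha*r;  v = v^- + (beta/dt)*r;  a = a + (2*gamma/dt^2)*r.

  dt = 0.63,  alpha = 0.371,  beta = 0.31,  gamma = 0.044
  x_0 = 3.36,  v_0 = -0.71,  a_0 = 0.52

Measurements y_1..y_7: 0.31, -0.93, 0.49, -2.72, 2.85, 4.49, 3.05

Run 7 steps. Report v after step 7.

v_post = 4.9793

step 1: x_pred=3.0159  r=-2.7059  x^+=2.0120  v^+=-1.7139  a^+=-0.0799
step 2: x_pred=0.9164  r=-1.8464  x^+=0.2314  v^+=-2.6728  a^+=-0.4893
step 3: x_pred=-1.5496  r=2.0396  x^+=-0.7929  v^+=-1.9775  a^+=-0.0371
step 4: x_pred=-2.0461  r=-0.6739  x^+=-2.2961  v^+=-2.3325  a^+=-0.1865
step 5: x_pred=-3.8026  r=6.6526  x^+=-1.3345  v^+=0.8235  a^+=1.2885
step 6: x_pred=-0.5600  r=5.0500  x^+=1.3136  v^+=4.1201  a^+=2.4081
step 7: x_pred=4.3871  r=-1.3371  x^+=3.8911  v^+=4.9793  a^+=2.1117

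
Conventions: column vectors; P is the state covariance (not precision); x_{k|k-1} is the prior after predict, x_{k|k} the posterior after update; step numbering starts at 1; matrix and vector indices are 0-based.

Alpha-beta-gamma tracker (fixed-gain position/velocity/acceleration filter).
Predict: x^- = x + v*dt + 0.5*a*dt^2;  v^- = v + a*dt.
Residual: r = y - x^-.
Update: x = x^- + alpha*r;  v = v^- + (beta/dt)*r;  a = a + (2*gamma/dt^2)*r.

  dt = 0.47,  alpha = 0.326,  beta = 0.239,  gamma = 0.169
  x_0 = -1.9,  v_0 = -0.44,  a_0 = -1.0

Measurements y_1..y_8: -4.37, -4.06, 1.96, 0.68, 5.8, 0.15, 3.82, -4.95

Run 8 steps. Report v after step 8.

step 1: x_pred=-2.2172  r=-2.1528  x^+=-2.9190  v^+=-2.0047  a^+=-4.2939
step 2: x_pred=-4.3355  r=0.2755  x^+=-4.2457  v^+=-3.8827  a^+=-3.8724
step 3: x_pred=-6.4983  r=8.4583  x^+=-3.7409  v^+=-1.4016  a^+=9.0697
step 4: x_pred=-3.3979  r=4.0779  x^+=-2.0685  v^+=4.9348  a^+=15.3093
step 5: x_pred=1.9418  r=3.8582  x^+=3.1995  v^+=14.0921  a^+=21.2128
step 6: x_pred=12.1658  r=-12.0158  x^+=8.2487  v^+=17.9520  a^+=2.8274
step 7: x_pred=16.9984  r=-13.1784  x^+=12.7022  v^+=12.5795  a^+=-17.3369
step 8: x_pred=16.6997  r=-21.6497  x^+=9.6419  v^+=-6.5779  a^+=-50.4632

v_post = -6.5779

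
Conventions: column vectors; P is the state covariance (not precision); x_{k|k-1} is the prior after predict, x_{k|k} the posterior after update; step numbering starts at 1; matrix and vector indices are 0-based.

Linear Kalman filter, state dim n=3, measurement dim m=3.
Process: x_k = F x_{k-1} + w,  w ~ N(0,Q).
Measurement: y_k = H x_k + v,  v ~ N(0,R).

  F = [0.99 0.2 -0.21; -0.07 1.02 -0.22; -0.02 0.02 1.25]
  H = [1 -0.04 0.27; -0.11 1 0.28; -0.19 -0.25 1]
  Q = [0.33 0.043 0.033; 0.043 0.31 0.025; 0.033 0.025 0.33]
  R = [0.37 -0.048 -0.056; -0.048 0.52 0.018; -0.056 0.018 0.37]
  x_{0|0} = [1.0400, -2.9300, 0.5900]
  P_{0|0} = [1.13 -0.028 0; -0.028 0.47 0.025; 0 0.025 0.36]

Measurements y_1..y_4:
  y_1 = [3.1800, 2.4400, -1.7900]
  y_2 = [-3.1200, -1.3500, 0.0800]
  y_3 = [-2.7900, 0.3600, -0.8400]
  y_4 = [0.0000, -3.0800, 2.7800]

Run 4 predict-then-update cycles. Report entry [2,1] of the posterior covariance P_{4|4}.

step 1: x^-=[0.3197, -3.1912, 0.6581]  P^-=[1.4590 0.0429 -0.0763; 0.0429 0.8147 -0.0305; -0.0763 -0.0305 0.8944]  S=[1.8515 -0.1574 -0.1631; -0.1574 1.4007 0.0724; -0.1631 0.0724 1.4163]  K=[0.7606 -0.0050 -0.1693; 0.0336 0.5862 -0.1972; 0.1603 0.1470 0.6581]  nu=[2.5550, 5.4821, -3.1852]  x^+=[2.7749, 0.7360, -0.2222]  P^+=[0.3039 0.0043 -0.0465; 0.0043 0.2971 0.0108; -0.0465 0.0108 0.2310]
step 2: x^-=[2.9410, 0.6053, -0.3186]  P^-=[0.6700 0.1042 -0.0875; 0.1042 0.6249 -0.0145; -0.0875 -0.0145 0.6941]  S=[1.0364 -0.0153 -0.0964; -0.0153 1.1817 0.0540; -0.0964 0.0540 1.1777]  K=[0.6055 0.0200 -0.1559; 0.0635 0.5247 -0.1806; 0.1559 0.1343 0.6131]  nu=[-5.9508, -1.5426, 1.1087]  x^+=[-0.8659, -0.7824, -0.7739]  P^+=[0.2435 0.0167 -0.0408; 0.0167 0.2659 0.0087; -0.0408 0.0087 0.2150]
step 3: x^-=[-0.8512, -0.5672, -0.9657]  P^-=[0.6116 0.1130 -0.0754; 0.1130 0.5907 -0.0143; -0.0754 -0.0143 0.6686]  S=[0.9818 0.0026 -0.0832; 0.0026 1.1424 0.0510; -0.0832 0.0510 1.1441]  K=[0.5847 0.0270 -0.1509; 0.0707 0.5105 -0.1779; 0.1586 0.1313 0.6057]  nu=[-1.7007, 1.1040, -0.1778]  x^+=[-1.7891, -0.0922, -1.1982]  P^+=[0.2347 0.0198 -0.0385; 0.0198 0.2589 0.0079; -0.0385 0.0079 0.2122]
step 4: x^-=[-1.5380, 0.2948, -1.4639]  P^-=[0.6030 0.1149 -0.0719; 0.1149 0.5832 -0.0150; -0.0719 -0.0150 0.6641]  S=[0.9746 0.0061 -0.0799; 0.0061 1.1333 0.0499; -0.0799 0.0499 1.1381]  K=[0.5816 0.0286 -0.1495; 0.0721 0.5072 -0.1776; 0.1595 0.1304 0.6043]  nu=[1.9450, -3.1341, 4.0253]  x^+=[-1.0981, -1.8695, 0.8704]  P^+=[0.2333 0.0205 -0.0379; 0.0205 0.2572 0.0076; -0.0379 0.0076 0.2117]

P_post[2,1] = 0.0076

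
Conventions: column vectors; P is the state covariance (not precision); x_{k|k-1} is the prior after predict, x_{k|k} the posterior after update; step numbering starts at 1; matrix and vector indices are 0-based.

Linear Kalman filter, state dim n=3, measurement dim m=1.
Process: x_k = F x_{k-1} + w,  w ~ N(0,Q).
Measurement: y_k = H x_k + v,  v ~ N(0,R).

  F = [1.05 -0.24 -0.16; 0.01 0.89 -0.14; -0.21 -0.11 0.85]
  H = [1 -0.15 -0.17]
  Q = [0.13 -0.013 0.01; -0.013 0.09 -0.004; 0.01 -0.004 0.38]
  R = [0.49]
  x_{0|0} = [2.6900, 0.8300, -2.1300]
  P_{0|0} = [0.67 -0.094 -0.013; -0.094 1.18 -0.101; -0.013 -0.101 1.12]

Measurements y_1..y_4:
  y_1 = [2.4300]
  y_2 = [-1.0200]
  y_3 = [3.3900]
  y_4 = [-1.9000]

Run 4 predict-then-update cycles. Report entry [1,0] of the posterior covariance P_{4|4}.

P_post[1,0] = -0.0895

step 1: x^-=[2.9661, 1.0638, -2.4667]  P^-=[1.0093 -0.3076 -0.2460; -0.3076 1.0702 -0.3150; -0.2460 -0.3150 1.2522]  S=[1.7194]  K=[0.6382; -0.2411; -0.2394]  nu=[-0.7959]  x^+=[2.4582, 1.2557, -2.2762]  P^+=[0.3091 -0.0430 0.0167; -0.0430 0.9703 -0.4142; 0.0167 -0.4142 1.1537]
step 2: x^-=[2.6439, 1.4608, -2.5891]  P^-=[0.5404 -0.1887 -0.0940; -0.1887 0.9836 -0.5480; -0.0940 -0.5480 1.3084]  S=[1.1510]  K=[0.5080; -0.2112; -0.2035]  nu=[-3.8850]  x^+=[0.6703, 2.2813, -1.7986]  P^+=[0.2434 -0.0652 0.0250; -0.0652 0.9323 -0.5974; 0.0250 -0.5974 1.2608]
step 3: x^-=[0.4441, 2.2888, -1.9205]  P^-=[0.4629 -0.1808 -0.0518; -0.1808 1.0008 -0.6938; -0.0518 -0.6938 1.4127]  S=[1.0527]  K=[0.4738; -0.2023; -0.1784]  nu=[2.9627]  x^+=[1.8480, 1.6893, -2.4492]  P^+=[0.2265 -0.0799 0.0373; -0.0799 0.9577 -0.7318; 0.0373 -0.7318 1.3792]
step 4: x^-=[1.9268, 1.8649, -2.6557]  P^-=[0.4418 -0.1847 -0.0261; -0.1847 1.0565 -0.8108; -0.0261 -0.8108 1.5179]  S=[1.0224]  K=[0.4636; -0.2008; -0.1590]  nu=[-3.9986]  x^+=[0.0733, 2.6679, -2.0200]  P^+=[0.2221 -0.0895 0.0492; -0.0895 1.0153 -0.8434; 0.0492 -0.8434 1.4920]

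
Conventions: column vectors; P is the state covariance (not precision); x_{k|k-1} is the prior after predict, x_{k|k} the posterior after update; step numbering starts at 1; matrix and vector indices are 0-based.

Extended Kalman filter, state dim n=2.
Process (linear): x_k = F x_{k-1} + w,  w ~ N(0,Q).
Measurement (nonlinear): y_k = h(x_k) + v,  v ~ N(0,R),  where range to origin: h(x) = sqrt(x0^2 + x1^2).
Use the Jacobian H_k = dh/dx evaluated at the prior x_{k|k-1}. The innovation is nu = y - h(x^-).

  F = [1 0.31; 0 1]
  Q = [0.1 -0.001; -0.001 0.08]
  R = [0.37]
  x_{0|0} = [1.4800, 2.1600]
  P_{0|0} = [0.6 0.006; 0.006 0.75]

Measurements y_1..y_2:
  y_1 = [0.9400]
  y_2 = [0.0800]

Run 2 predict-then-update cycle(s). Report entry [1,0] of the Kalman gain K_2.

step 1: x^-=[2.1496, 2.1600]  P^-=[0.7758 0.2375; 0.2375 0.8300]  H_jac=[0.7054 0.7088]  S=[1.4105]  K=[0.5073; 0.5359]  nu=[-2.1074]  x^+=[1.0805, 1.0308]  P^+=[0.4128 -0.1460; -0.1460 0.4250]
step 2: x^-=[1.4000, 1.0308]  P^-=[0.4631 -0.0152; -0.0152 0.5050]  H_jac=[0.8053 0.5929]  S=[0.8333]  K=[0.4367; 0.3446]  nu=[-1.6585]  x^+=[0.6757, 0.4593]  P^+=[0.3042 -0.1406; -0.1406 0.4060]

K[1,0] = 0.3446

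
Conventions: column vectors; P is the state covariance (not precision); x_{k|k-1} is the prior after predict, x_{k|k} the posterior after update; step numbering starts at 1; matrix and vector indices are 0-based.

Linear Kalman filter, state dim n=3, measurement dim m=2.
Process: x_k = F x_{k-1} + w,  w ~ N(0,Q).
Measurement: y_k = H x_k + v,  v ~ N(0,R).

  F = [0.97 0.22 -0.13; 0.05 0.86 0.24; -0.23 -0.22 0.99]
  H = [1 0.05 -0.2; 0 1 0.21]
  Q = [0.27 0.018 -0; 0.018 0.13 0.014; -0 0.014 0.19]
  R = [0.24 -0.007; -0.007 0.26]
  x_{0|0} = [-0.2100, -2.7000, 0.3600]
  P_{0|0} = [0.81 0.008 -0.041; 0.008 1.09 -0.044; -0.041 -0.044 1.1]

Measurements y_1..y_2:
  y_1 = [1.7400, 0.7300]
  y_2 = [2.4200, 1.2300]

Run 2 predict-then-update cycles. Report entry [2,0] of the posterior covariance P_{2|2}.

P_post[2,0] = 0.0700

step 1: x^-=[-0.8445, -2.2461, 0.9987]  P^-=[1.1197 0.2293 -0.4286; 0.2293 0.9831 0.0232; -0.4286 0.0232 1.4024]  S=[1.6122 0.1181; 0.1181 1.3147]  K=[0.7520 0.0384; 0.1155 0.7411; -0.4598 0.2830]  nu=[2.8965, 2.7664]  x^+=[1.4399, 0.1387, 0.4497]  P^+=[0.1993 -0.0145 0.0916; -0.0145 0.2193 -0.1305; 0.0916 -0.1305 0.9869]
step 2: x^-=[1.3687, 0.2992, 0.0835]  P^-=[0.4629 0.0545 -0.1197; 0.0545 0.2966 0.1030; -0.1197 0.1030 1.1921]  S=[0.8026 -0.0324; -0.0324 0.6525]  K=[0.6130 0.0754; 0.0806 0.4918; -0.4188 0.5208]  nu=[1.0530, 0.9133]  x^+=[2.0832, 0.8331, 0.1182]  P^+=[0.1606 0.0006 0.0700; 0.0006 0.1362 -0.0423; 0.0700 -0.0423 0.8602]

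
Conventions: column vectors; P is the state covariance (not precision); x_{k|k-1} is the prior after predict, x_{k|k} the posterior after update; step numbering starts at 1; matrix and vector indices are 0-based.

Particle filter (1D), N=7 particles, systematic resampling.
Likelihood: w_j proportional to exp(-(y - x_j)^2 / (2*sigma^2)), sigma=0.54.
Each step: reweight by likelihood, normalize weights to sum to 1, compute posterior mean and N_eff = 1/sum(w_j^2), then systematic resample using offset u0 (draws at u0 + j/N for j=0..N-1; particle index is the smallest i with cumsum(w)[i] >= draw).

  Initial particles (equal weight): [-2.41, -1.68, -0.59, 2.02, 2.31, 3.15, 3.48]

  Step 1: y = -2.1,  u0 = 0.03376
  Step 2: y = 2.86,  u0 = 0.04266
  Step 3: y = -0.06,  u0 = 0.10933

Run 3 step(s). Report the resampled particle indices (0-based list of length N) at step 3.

step 1: w=[0.5277, 0.4598, 0.0125, 0.0000, 0.0000, 0.0000, 0.0000]  mean=-2.0516  Neff=2.0406  idx=[0, 0, 0, 0, 1, 1, 1]
step 2: w=[0.0000, 0.0000, 0.0000, 0.0000, 0.3333, 0.3333, 0.3333]  mean=-1.6800  Neff=3.0000  idx=[4, 4, 4, 5, 5, 6, 6]
step 3: w=[0.1429, 0.1429, 0.1429, 0.1429, 0.1429, 0.1429, 0.1429]  mean=-1.6800  Neff=7.0000  idx=[0, 1, 2, 3, 4, 5, 6]

resampled_idx = [0, 1, 2, 3, 4, 5, 6]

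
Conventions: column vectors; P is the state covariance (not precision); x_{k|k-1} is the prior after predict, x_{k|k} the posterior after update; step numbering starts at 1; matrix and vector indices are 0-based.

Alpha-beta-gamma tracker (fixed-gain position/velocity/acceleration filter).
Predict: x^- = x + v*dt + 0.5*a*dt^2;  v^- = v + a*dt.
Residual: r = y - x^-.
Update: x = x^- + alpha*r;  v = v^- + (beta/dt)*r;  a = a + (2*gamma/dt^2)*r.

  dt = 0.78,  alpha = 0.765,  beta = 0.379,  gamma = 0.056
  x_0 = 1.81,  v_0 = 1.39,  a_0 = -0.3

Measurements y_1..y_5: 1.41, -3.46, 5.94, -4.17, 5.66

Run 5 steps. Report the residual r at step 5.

step 1: x_pred=2.8029  r=-1.3929  x^+=1.7373  v^+=0.4792  a^+=-0.5564
step 2: x_pred=1.9418  r=-5.4018  x^+=-2.1906  v^+=-2.5796  a^+=-1.5508
step 3: x_pred=-4.6744  r=10.6144  x^+=3.4456  v^+=1.3683  a^+=0.4032
step 4: x_pred=4.6355  r=-8.8055  x^+=-2.1007  v^+=-2.5958  a^+=-1.2178
step 5: x_pred=-4.4959  r=10.1559  x^+=3.2734  v^+=1.3890  a^+=0.6518

resid = 10.1559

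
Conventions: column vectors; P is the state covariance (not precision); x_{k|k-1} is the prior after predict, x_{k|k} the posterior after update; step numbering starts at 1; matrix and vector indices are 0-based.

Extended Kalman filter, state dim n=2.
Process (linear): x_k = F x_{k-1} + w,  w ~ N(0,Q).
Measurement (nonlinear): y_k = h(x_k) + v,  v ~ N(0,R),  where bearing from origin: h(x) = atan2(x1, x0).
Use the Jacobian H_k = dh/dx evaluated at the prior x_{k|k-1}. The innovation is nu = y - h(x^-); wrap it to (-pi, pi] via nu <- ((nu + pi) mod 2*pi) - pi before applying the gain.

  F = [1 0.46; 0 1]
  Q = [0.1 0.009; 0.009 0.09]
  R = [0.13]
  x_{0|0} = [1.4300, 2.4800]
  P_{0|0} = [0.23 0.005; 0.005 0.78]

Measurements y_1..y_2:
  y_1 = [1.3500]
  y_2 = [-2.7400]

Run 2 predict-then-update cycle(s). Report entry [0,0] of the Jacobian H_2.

step 1: x^-=[2.5708, 2.4800]  P^-=[0.4996 0.3728; 0.3728 0.8700]  H_jac=[-0.1944 0.2015]  S=[0.1550]  K=[-0.1420; 0.6634]  nu=[0.5826]  x^+=[2.4881, 2.8665]  P^+=[0.4965 0.3874; 0.3874 0.8018]
step 2: x^-=[3.8067, 2.8665]  P^-=[1.1226 0.7652; 0.7652 0.8918]  H_jac=[-0.1262 0.1676]  S=[0.1406]  K=[-0.0955; 0.3763]  nu=[2.8978]  x^+=[3.5298, 3.9570]  P^+=[1.1213 0.7703; 0.7703 0.8719]

H_jac[0,0] = -0.1262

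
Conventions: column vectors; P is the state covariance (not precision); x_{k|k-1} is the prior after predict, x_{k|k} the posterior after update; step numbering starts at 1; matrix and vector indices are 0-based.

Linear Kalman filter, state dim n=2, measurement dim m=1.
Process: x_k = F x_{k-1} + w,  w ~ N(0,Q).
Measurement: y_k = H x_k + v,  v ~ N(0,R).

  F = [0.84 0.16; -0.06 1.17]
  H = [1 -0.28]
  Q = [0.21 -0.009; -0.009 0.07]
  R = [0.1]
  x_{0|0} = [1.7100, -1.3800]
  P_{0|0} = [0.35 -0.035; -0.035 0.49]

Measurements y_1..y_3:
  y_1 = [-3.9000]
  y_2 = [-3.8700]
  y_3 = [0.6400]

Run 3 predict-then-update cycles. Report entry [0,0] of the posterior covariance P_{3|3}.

P_post[0,0] = 0.1900

step 1: x^-=[1.2156, -1.7172]  P^-=[0.4601 0.0310; 0.0310 0.7469]  S=[0.6013]  K=[0.7507; -0.2962]  nu=[-5.5964]  x^+=[-2.9859, -0.0594]  P^+=[0.1212 0.1647; 0.1647 0.6942]
step 2: x^-=[-2.5176, 0.1097]  P^-=[0.3576 0.2752; 0.2752 0.9976]  S=[0.3817]  K=[0.7350; -0.0109]  nu=[-1.3217]  x^+=[-3.4890, 0.1240]  P^+=[0.1514 0.2782; 0.2782 0.9975]
step 3: x^-=[-2.9109, 0.3544]  P^-=[0.4171 0.4409; 0.4409 1.3970]  S=[0.3798]  K=[0.7733; 0.1309]  nu=[3.6502]  x^+=[-0.0881, 0.8322]  P^+=[0.1900 0.4024; 0.4024 1.3905]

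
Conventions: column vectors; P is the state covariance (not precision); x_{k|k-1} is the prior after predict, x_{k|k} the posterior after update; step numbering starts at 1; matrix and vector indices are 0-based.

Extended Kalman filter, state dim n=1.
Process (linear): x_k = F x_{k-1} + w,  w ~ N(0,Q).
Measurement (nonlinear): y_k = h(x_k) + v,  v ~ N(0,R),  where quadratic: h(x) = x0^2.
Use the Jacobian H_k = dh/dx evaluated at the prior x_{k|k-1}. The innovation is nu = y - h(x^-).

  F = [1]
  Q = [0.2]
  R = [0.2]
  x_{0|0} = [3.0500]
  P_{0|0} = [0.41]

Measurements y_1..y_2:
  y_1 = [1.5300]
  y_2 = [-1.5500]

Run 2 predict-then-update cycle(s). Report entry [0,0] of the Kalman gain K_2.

K[0,0] = 0.2600

step 1: x^-=[3.0500]  P^-=[0.6100]  H_jac=[6.1000]  S=[22.8981]  K=[0.1625]  nu=[-7.7725]  x^+=[1.7869]  P^+=[0.0053]
step 2: x^-=[1.7869]  P^-=[0.2053]  H_jac=[3.5739]  S=[2.8226]  K=[0.2600]  nu=[-4.7432]  x^+=[0.5538]  P^+=[0.0145]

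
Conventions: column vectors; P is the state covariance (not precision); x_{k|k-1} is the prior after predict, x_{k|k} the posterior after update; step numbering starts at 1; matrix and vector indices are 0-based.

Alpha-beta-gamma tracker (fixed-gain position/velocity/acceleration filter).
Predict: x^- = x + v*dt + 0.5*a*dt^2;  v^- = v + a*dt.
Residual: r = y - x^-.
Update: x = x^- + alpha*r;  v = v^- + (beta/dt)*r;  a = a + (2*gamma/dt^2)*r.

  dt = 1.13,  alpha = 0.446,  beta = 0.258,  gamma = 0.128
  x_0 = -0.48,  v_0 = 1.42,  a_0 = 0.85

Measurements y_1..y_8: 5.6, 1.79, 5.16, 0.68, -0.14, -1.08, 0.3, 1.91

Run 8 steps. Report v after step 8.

step 1: x_pred=1.6673  r=3.9327  x^+=3.4213  v^+=3.2784  a^+=1.6385
step 2: x_pred=8.1720  r=-6.3820  x^+=5.3256  v^+=3.6727  a^+=0.3590
step 3: x_pred=9.7050  r=-4.5450  x^+=7.6779  v^+=3.0407  a^+=-0.5522
step 4: x_pred=10.7613  r=-10.0813  x^+=6.2650  v^+=0.1149  a^+=-2.5734
step 5: x_pred=4.7519  r=-4.8919  x^+=2.5701  v^+=-3.9100  a^+=-3.5541
step 6: x_pred=-4.1173  r=3.0373  x^+=-2.7627  v^+=-7.2327  a^+=-2.9452
step 7: x_pred=-12.8159  r=13.1159  x^+=-6.9662  v^+=-7.5661  a^+=-0.3157
step 8: x_pred=-15.7175  r=17.6275  x^+=-7.8556  v^+=-3.8982  a^+=3.2184

v_post = -3.8982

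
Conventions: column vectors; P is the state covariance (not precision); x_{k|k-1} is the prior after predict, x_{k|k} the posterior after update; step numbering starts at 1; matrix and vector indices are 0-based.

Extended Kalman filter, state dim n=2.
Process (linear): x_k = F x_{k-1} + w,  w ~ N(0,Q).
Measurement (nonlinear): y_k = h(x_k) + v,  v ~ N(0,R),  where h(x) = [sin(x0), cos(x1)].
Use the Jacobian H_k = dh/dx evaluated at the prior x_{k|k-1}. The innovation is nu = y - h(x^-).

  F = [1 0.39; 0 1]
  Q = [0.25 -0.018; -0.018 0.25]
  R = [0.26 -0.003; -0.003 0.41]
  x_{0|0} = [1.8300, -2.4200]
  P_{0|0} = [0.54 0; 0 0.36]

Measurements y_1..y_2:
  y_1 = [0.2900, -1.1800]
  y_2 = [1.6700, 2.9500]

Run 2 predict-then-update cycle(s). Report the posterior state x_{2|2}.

step 1: x^-=[0.8862, -2.4200]  P^-=[0.8448 0.1224; 0.1224 0.6100]  H_jac=[0.6324 0.0000; 0.0000 0.6606]  S=[0.5978 0.0481; 0.0481 0.6762]  K=[0.8891 0.0563; 0.0820 0.5901]  nu=[-0.4847, -0.4292]  x^+=[0.4311, -2.7130]  P^+=[0.3653 0.0309; 0.0309 0.3659]
step 2: x^-=[-0.6269, -2.7130]  P^-=[0.6950 0.1556; 0.1556 0.6159]  H_jac=[0.8098 0.0000; 0.0000 0.4156]  S=[0.7158 0.0494; 0.0494 0.5164]  K=[0.7828 0.0504; 0.1428 0.4820]  nu=[2.2567, 3.8596]  x^+=[1.3341, -0.5304]  P^+=[0.2512 0.0441; 0.0441 0.4745]

x_post = [1.3341, -0.5304]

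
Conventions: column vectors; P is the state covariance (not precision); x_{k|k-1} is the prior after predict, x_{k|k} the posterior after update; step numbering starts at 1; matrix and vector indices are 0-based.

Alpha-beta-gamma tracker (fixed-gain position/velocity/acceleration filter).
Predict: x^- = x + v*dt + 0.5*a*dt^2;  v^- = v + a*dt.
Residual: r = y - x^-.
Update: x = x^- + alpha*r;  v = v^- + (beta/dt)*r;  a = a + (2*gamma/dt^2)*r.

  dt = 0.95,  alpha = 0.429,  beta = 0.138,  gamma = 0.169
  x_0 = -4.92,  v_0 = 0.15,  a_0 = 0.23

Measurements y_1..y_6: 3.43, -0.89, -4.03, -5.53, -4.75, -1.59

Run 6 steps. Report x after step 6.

step 1: x_pred=-4.6737  r=8.1037  x^+=-1.1972  v^+=1.5457  a^+=3.2650
step 2: x_pred=1.7445  r=-2.6345  x^+=0.6143  v^+=4.2647  a^+=2.2783
step 3: x_pred=5.6938  r=-9.7238  x^+=1.5223  v^+=5.0166  a^+=-1.3634
step 4: x_pred=5.6728  r=-11.2028  x^+=0.8668  v^+=2.0940  a^+=-5.5590
step 5: x_pred=0.3476  r=-5.0976  x^+=-1.8393  v^+=-3.9276  a^+=-7.4682
step 6: x_pred=-8.9405  r=7.3505  x^+=-5.7871  v^+=-9.9546  a^+=-4.7153

x_post = -5.7871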